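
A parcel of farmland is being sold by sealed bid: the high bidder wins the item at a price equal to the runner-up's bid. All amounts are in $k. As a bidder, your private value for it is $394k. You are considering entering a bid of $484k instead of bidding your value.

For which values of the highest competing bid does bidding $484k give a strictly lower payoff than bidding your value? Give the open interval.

($394k, $484k)

If the competing bid is below $394k, both bids win at the same price — no difference.
If it is above $484k, both bids lose — no difference.
If it lies strictly between $394k and $484k, bidding your value loses (payoff 0) while bidding $484k wins at a price above your value (payoff negative).
So the deviation strictly hurts on the open interval ($394k, $484k).
In a second-price auction your bid sets only whether you win, not what you pay, so bidding your true value is weakly dominant.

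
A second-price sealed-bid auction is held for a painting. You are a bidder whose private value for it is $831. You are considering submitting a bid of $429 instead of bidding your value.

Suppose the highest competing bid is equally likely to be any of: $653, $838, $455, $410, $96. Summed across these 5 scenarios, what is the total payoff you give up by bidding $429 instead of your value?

The deviation costs you only when the competing bid falls strictly between $429 and $831; elsewhere both bids give the same outcome.
$653: truthful payoff $178, deviation payoff $0 → loss $178.
$838: outcomes coincide → loss $0.
$455: truthful payoff $376, deviation payoff $0 → loss $376.
$410: outcomes coincide → loss $0.
$96: outcomes coincide → loss $0.
Total loss = $178 + $376 = $554.

$554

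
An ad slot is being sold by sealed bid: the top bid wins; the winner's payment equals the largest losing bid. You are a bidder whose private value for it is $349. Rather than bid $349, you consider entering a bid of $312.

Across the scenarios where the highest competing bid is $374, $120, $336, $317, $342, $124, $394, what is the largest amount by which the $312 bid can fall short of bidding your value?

$374: same outcome either way → loss $0.
$120: same outcome either way → loss $0.
$336: truthful gives $13, deviation gives $0 → loss $13.
$317: truthful gives $32, deviation gives $0 → loss $32.
$342: truthful gives $7, deviation gives $0 → loss $7.
$124: same outcome either way → loss $0.
$394: same outcome either way → loss $0.
Maximum loss: $32.

$32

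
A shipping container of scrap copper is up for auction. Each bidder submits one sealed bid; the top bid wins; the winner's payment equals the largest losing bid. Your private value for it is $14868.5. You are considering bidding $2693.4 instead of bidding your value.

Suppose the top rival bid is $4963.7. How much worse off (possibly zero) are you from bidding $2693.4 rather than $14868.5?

Bidding your value $14868.5: you win (since $14868.5 > $4963.7) and pay $4963.7. Payoff $9904.8.
Bidding $2693.4: you lose. Payoff $0.
The competing bid $4963.7 lies between your shaded bid and your value, so underbidding forfeits an item you could have won at a profitable price.
Loss from deviating = $9904.8 − ($0) = $9904.8.

$9904.8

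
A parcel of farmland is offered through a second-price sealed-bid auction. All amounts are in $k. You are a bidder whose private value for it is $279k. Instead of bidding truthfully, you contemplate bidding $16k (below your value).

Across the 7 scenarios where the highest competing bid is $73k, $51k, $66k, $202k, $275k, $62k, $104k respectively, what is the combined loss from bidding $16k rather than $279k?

$1120k

The deviation costs you only when the competing bid falls strictly between $16k and $279k; elsewhere both bids give the same outcome.
$73k: truthful payoff $206k, deviation payoff $0k → loss $206k.
$51k: truthful payoff $228k, deviation payoff $0k → loss $228k.
$66k: truthful payoff $213k, deviation payoff $0k → loss $213k.
$202k: truthful payoff $77k, deviation payoff $0k → loss $77k.
$275k: truthful payoff $4k, deviation payoff $0k → loss $4k.
$62k: truthful payoff $217k, deviation payoff $0k → loss $217k.
$104k: truthful payoff $175k, deviation payoff $0k → loss $175k.
Total loss = $206k + $228k + $213k + $77k + $4k + $217k + $175k = $1120k.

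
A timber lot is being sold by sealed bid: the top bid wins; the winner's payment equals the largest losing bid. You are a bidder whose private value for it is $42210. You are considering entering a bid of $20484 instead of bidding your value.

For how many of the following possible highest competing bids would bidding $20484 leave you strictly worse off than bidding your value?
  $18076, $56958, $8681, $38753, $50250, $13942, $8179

1

The deviation hurts exactly when the highest competing bid lies strictly between $20484 and $42210 — underbidding then forfeits a profitable win.
$18076: below both → same outcome either way.
$56958: above both → same outcome either way.
$8681: below both → same outcome either way.
$38753: inside the interval → strictly worse (loss $3457).
$50250: above both → same outcome either way.
$13942: below both → same outcome either way.
$8179: below both → same outcome either way.
Count: 1.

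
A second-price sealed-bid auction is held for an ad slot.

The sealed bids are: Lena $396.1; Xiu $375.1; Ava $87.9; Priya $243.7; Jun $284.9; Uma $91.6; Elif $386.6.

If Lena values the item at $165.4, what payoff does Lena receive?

−$221.2

Highest bid: Lena at $396.1, so Lena wins.
Second-highest bid: Elif at $386.6 — that is the price the winner pays.
Lena's payoff = value − price = $165.4 − $386.6 = −$221.2.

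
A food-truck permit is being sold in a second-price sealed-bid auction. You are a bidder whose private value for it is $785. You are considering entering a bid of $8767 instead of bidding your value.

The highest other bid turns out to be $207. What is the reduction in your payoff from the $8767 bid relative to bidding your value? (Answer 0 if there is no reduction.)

$0

Bidding your value $785: you win (since $785 > $207) and pay $207. Payoff $578.
Bidding $8767: you win and pay $207. Payoff $785 − $207 = $578.
Difference = $578 − $578 = $0; both bids lead to the same outcome because the competing bid is below both your value and your alternative bid.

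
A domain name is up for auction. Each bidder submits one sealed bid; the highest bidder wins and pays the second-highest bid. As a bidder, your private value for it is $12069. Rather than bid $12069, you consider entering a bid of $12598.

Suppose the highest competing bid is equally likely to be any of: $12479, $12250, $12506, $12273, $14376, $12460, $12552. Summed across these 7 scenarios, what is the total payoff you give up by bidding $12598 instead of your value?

$2106

The deviation costs you only when the competing bid falls strictly between $12069 and $12598; elsewhere both bids give the same outcome.
$12479: truthful payoff $0, deviation payoff −$410 → loss $410.
$12250: truthful payoff $0, deviation payoff −$181 → loss $181.
$12506: truthful payoff $0, deviation payoff −$437 → loss $437.
$12273: truthful payoff $0, deviation payoff −$204 → loss $204.
$14376: outcomes coincide → loss $0.
$12460: truthful payoff $0, deviation payoff −$391 → loss $391.
$12552: truthful payoff $0, deviation payoff −$483 → loss $483.
Total loss = $410 + $181 + $437 + $204 + $391 + $483 = $2106.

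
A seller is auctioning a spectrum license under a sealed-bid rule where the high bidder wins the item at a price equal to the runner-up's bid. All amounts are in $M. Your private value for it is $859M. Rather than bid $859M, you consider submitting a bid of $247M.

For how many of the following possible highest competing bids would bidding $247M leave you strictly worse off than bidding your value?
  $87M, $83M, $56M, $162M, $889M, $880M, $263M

1

The deviation hurts exactly when the highest competing bid lies strictly between $247M and $859M — underbidding then forfeits a profitable win.
$87M: below both → same outcome either way.
$83M: below both → same outcome either way.
$56M: below both → same outcome either way.
$162M: below both → same outcome either way.
$889M: above both → same outcome either way.
$880M: above both → same outcome either way.
$263M: inside the interval → strictly worse (loss $596M).
Count: 1.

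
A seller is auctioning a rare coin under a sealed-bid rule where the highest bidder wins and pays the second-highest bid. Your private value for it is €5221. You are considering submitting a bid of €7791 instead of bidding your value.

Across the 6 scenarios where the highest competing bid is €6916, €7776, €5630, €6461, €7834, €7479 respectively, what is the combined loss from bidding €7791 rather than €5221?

The deviation costs you only when the competing bid falls strictly between €5221 and €7791; elsewhere both bids give the same outcome.
€6916: truthful payoff €0, deviation payoff −€1695 → loss €1695.
€7776: truthful payoff €0, deviation payoff −€2555 → loss €2555.
€5630: truthful payoff €0, deviation payoff −€409 → loss €409.
€6461: truthful payoff €0, deviation payoff −€1240 → loss €1240.
€7834: outcomes coincide → loss €0.
€7479: truthful payoff €0, deviation payoff −€2258 → loss €2258.
Total loss = €1695 + €2555 + €409 + €1240 + €2258 = €8157.
Truthful bidding weakly dominates here: raising your bid can only win items priced above your value, and lowering it can only forfeit items priced below.

€8157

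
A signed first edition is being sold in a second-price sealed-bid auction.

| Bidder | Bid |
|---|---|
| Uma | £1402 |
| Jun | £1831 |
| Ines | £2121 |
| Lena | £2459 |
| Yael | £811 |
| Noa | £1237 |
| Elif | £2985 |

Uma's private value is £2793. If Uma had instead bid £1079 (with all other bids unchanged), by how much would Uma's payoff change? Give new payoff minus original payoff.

The highest bid among the other bidders is £2985; Uma's bid doesn't change that.
Original bid £1402: Uma is not highest (top rival bid is £2985); payoff £0.
Alternative bid £1079: Uma is not highest (top rival bid is £2985); payoff £0.
Change in payoff = £0 − (£0) = £0.

£0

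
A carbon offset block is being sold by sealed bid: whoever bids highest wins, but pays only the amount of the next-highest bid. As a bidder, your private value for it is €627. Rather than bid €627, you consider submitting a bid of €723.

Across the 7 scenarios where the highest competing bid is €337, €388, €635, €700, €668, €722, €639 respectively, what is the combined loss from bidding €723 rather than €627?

The deviation costs you only when the competing bid falls strictly between €627 and €723; elsewhere both bids give the same outcome.
€337: outcomes coincide → loss €0.
€388: outcomes coincide → loss €0.
€635: truthful payoff €0, deviation payoff −€8 → loss €8.
€700: truthful payoff €0, deviation payoff −€73 → loss €73.
€668: truthful payoff €0, deviation payoff −€41 → loss €41.
€722: truthful payoff €0, deviation payoff −€95 → loss €95.
€639: truthful payoff €0, deviation payoff −€12 → loss €12.
Total loss = €8 + €73 + €41 + €95 + €12 = €229.
Because the price is fixed by the runner-up's bid, deviating from your value can only change a good outcome into a bad one — never the reverse.

€229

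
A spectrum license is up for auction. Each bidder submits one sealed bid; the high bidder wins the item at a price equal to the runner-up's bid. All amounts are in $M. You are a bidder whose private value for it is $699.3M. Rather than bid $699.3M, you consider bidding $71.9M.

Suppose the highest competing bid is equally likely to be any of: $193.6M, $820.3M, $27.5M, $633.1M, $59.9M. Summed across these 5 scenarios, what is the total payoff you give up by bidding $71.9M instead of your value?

The deviation costs you only when the competing bid falls strictly between $71.9M and $699.3M; elsewhere both bids give the same outcome.
$193.6M: truthful payoff $505.7M, deviation payoff $0M → loss $505.7M.
$820.3M: outcomes coincide → loss $0M.
$27.5M: outcomes coincide → loss $0M.
$633.1M: truthful payoff $66.2M, deviation payoff $0M → loss $66.2M.
$59.9M: outcomes coincide → loss $0M.
Total loss = $505.7M + $66.2M = $571.9M.
Truthful bidding weakly dominates here: raising your bid can only win items priced above your value, and lowering it can only forfeit items priced below.

$571.9M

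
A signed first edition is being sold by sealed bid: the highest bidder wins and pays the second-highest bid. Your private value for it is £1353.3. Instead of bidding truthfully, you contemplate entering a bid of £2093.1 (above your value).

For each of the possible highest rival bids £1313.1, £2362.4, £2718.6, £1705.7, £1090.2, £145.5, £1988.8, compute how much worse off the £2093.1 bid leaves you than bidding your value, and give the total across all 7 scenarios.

£987.9

The deviation costs you only when the competing bid falls strictly between £1353.3 and £2093.1; elsewhere both bids give the same outcome.
£1313.1: outcomes coincide → loss £0.
£2362.4: outcomes coincide → loss £0.
£2718.6: outcomes coincide → loss £0.
£1705.7: truthful payoff £0, deviation payoff −£352.4 → loss £352.4.
£1090.2: outcomes coincide → loss £0.
£145.5: outcomes coincide → loss £0.
£1988.8: truthful payoff £0, deviation payoff −£635.5 → loss £635.5.
Total loss = £352.4 + £635.5 = £987.9.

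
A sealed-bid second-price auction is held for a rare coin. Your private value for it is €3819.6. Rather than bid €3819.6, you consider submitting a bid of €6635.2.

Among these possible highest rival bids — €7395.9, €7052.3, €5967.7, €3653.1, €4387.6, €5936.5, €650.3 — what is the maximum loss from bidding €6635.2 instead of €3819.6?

€7395.9: same outcome either way → loss €0.
€7052.3: same outcome either way → loss €0.
€5967.7: truthful gives €0, deviation gives −€2148.1 → loss €2148.1.
€3653.1: same outcome either way → loss €0.
€4387.6: truthful gives €0, deviation gives −€568 → loss €568.
€5936.5: truthful gives €0, deviation gives −€2116.9 → loss €2116.9.
€650.3: same outcome either way → loss €0.
Maximum loss: €2148.1.

€2148.1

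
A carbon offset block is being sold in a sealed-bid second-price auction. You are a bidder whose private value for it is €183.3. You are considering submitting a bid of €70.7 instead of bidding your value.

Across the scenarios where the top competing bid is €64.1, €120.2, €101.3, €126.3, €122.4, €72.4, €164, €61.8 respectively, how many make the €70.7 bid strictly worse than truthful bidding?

The deviation hurts exactly when the highest competing bid lies strictly between €70.7 and €183.3 — underbidding then forfeits a profitable win.
€64.1: below both → same outcome either way.
€120.2: inside the interval → strictly worse (loss €63.1).
€101.3: inside the interval → strictly worse (loss €82).
€126.3: inside the interval → strictly worse (loss €57).
€122.4: inside the interval → strictly worse (loss €60.9).
€72.4: inside the interval → strictly worse (loss €110.9).
€164: inside the interval → strictly worse (loss €19.3).
€61.8: below both → same outcome either way.
Count: 6.

6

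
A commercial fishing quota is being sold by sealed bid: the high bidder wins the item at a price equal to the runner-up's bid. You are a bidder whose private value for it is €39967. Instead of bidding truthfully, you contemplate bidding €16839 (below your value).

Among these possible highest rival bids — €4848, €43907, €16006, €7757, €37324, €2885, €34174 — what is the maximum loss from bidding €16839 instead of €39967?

€5793

€4848: same outcome either way → loss €0.
€43907: same outcome either way → loss €0.
€16006: same outcome either way → loss €0.
€7757: same outcome either way → loss €0.
€37324: truthful gives €2643, deviation gives €0 → loss €2643.
€2885: same outcome either way → loss €0.
€34174: truthful gives €5793, deviation gives €0 → loss €5793.
Maximum loss: €5793.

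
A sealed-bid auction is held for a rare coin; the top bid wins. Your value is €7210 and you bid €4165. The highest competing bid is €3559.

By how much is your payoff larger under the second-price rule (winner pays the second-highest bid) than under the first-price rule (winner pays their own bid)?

€606

You have the highest bid, so you win under either rule.
Second-price: pay €3559 → payoff €3651.
First-price: pay your own bid €4165 → payoff €3045.
Difference = €3651 − (€3045) = €606.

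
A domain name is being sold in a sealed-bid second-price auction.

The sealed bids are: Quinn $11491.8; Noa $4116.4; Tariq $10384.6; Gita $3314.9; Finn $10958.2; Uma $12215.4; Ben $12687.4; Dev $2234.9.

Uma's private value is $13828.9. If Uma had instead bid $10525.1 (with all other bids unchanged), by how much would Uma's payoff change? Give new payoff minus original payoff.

The highest bid among the other bidders is $12687.4; Uma's bid doesn't change that.
Original bid $12215.4: Uma is not highest (top rival bid is $12687.4); payoff $0.
Alternative bid $10525.1: Uma is not highest (top rival bid is $12687.4); payoff $0.
Change in payoff = $0 − ($0) = $0.

$0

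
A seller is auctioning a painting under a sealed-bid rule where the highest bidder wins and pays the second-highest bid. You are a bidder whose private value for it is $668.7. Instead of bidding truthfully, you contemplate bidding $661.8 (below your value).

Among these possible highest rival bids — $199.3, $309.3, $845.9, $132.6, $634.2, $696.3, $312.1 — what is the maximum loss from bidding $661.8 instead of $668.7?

$0

$199.3: same outcome either way → loss $0.
$309.3: same outcome either way → loss $0.
$845.9: same outcome either way → loss $0.
$132.6: same outcome either way → loss $0.
$634.2: same outcome either way → loss $0.
$696.3: same outcome either way → loss $0.
$312.1: same outcome either way → loss $0.
Maximum loss: $0.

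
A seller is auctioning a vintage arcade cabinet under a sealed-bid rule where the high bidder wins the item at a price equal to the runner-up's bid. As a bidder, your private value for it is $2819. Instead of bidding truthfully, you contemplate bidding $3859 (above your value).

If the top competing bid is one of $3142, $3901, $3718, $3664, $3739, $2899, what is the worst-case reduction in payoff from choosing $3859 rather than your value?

$920

$3142: truthful gives $0, deviation gives −$323 → loss $323.
$3901: same outcome either way → loss $0.
$3718: truthful gives $0, deviation gives −$899 → loss $899.
$3664: truthful gives $0, deviation gives −$845 → loss $845.
$3739: truthful gives $0, deviation gives −$920 → loss $920.
$2899: truthful gives $0, deviation gives −$80 → loss $80.
Maximum loss: $920.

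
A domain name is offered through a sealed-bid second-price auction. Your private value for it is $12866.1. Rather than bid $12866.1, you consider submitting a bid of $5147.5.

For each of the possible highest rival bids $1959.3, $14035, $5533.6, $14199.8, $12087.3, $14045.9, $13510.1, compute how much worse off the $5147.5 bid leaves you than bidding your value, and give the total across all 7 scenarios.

The deviation costs you only when the competing bid falls strictly between $5147.5 and $12866.1; elsewhere both bids give the same outcome.
$1959.3: outcomes coincide → loss $0.
$14035: outcomes coincide → loss $0.
$5533.6: truthful payoff $7332.5, deviation payoff $0 → loss $7332.5.
$14199.8: outcomes coincide → loss $0.
$12087.3: truthful payoff $778.8, deviation payoff $0 → loss $778.8.
$14045.9: outcomes coincide → loss $0.
$13510.1: outcomes coincide → loss $0.
Total loss = $7332.5 + $778.8 = $8111.3.

$8111.3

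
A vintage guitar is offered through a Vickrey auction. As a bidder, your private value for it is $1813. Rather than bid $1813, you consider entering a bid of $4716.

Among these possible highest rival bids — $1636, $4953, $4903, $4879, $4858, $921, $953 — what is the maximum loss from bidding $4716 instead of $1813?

$1636: same outcome either way → loss $0.
$4953: same outcome either way → loss $0.
$4903: same outcome either way → loss $0.
$4879: same outcome either way → loss $0.
$4858: same outcome either way → loss $0.
$921: same outcome either way → loss $0.
$953: same outcome either way → loss $0.
Maximum loss: $0.

$0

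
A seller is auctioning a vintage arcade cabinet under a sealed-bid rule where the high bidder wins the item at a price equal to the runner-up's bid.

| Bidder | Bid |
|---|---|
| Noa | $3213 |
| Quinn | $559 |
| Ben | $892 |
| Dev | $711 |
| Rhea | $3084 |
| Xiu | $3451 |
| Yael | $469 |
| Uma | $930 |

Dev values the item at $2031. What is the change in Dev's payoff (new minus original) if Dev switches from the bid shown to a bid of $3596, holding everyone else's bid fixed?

The highest bid among the other bidders is $3451; Dev's bid doesn't change that.
Original bid $711: Dev is not highest (top rival bid is $3451); payoff $0.
Alternative bid $3596: Dev is highest, pays the top rival bid $3451; payoff $2031 − $3451 = −$1420.
Change in payoff = −$1420 − ($0) = −$1420.

−$1420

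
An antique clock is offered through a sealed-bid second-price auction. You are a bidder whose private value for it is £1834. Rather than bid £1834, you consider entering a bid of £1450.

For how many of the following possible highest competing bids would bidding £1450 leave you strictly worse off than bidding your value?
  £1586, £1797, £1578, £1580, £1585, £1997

5

The deviation hurts exactly when the highest competing bid lies strictly between £1450 and £1834 — underbidding then forfeits a profitable win.
£1586: inside the interval → strictly worse (loss £248).
£1797: inside the interval → strictly worse (loss £37).
£1578: inside the interval → strictly worse (loss £256).
£1580: inside the interval → strictly worse (loss £254).
£1585: inside the interval → strictly worse (loss £249).
£1997: above both → same outcome either way.
Count: 5.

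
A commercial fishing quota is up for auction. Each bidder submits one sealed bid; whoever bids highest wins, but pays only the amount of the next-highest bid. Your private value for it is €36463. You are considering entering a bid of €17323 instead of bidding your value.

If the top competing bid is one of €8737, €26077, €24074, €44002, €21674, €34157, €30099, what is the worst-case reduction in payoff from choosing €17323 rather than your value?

€8737: same outcome either way → loss €0.
€26077: truthful gives €10386, deviation gives €0 → loss €10386.
€24074: truthful gives €12389, deviation gives €0 → loss €12389.
€44002: same outcome either way → loss €0.
€21674: truthful gives €14789, deviation gives €0 → loss €14789.
€34157: truthful gives €2306, deviation gives €0 → loss €2306.
€30099: truthful gives €6364, deviation gives €0 → loss €6364.
Maximum loss: €14789.

€14789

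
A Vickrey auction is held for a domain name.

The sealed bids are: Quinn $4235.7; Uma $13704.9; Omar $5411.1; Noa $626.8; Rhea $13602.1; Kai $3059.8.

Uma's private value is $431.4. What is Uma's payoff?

−$13170.7

Highest bid: Uma at $13704.9, so Uma wins.
Second-highest bid: Rhea at $13602.1 — that is the price the winner pays.
Uma's payoff = value − price = $431.4 − $13602.1 = −$13170.7.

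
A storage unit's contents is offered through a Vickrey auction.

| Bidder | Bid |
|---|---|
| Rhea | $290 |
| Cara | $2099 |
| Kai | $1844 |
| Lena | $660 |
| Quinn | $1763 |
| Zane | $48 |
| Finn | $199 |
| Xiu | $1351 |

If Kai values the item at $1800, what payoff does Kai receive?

Highest bid: Cara at $2099, so Cara wins.
Second-highest bid: Kai at $1844 — that is the price the winner pays.
Kai did not win, so Kai pays nothing and receives nothing: payoff $0.

$0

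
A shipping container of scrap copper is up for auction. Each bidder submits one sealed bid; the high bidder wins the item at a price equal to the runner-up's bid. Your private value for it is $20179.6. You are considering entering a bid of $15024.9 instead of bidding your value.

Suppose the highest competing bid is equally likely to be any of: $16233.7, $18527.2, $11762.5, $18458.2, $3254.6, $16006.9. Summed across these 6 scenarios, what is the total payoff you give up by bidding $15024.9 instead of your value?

The deviation costs you only when the competing bid falls strictly between $15024.9 and $20179.6; elsewhere both bids give the same outcome.
$16233.7: truthful payoff $3945.9, deviation payoff $0 → loss $3945.9.
$18527.2: truthful payoff $1652.4, deviation payoff $0 → loss $1652.4.
$11762.5: outcomes coincide → loss $0.
$18458.2: truthful payoff $1721.4, deviation payoff $0 → loss $1721.4.
$3254.6: outcomes coincide → loss $0.
$16006.9: truthful payoff $4172.7, deviation payoff $0 → loss $4172.7.
Total loss = $3945.9 + $1652.4 + $1721.4 + $4172.7 = $11492.4.
Because the price is fixed by the runner-up's bid, deviating from your value can only change a good outcome into a bad one — never the reverse.

$11492.4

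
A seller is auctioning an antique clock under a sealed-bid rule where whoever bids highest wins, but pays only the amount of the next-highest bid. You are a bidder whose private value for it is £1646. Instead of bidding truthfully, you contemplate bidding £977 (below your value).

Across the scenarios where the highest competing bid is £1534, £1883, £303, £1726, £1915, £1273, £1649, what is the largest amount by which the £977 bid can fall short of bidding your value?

£1534: truthful gives £112, deviation gives £0 → loss £112.
£1883: same outcome either way → loss £0.
£303: same outcome either way → loss £0.
£1726: same outcome either way → loss £0.
£1915: same outcome either way → loss £0.
£1273: truthful gives £373, deviation gives £0 → loss £373.
£1649: same outcome either way → loss £0.
Maximum loss: £373.

£373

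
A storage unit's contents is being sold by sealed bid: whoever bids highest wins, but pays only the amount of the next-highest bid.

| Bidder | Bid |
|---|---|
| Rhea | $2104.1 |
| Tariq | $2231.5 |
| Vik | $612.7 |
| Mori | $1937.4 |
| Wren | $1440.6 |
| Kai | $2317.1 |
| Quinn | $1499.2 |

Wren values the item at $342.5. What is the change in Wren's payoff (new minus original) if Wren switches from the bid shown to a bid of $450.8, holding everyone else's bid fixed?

The highest bid among the other bidders is $2317.1; Wren's bid doesn't change that.
Original bid $1440.6: Wren is not highest (top rival bid is $2317.1); payoff $0.
Alternative bid $450.8: Wren is not highest (top rival bid is $2317.1); payoff $0.
Change in payoff = $0 − ($0) = $0.

$0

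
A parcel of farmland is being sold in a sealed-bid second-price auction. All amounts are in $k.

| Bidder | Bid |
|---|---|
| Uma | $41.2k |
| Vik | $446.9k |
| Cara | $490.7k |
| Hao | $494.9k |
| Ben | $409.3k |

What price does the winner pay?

$490.7k

Highest bid: Hao at $494.9k, so Hao wins.
Second-highest bid: Cara at $490.7k — that is the price the winner pays.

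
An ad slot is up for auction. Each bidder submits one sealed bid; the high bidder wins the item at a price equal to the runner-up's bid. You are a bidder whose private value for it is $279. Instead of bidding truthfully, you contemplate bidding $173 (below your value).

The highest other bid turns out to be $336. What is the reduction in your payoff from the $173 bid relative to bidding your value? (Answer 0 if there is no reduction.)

Bidding your value $279: you lose (since $279 < $336). Payoff $0.
Bidding $173: you lose. Payoff $0.
Difference = $0 − $0 = $0; both bids lead to the same outcome because the competing bid is above both your value and your alternative bid.

$0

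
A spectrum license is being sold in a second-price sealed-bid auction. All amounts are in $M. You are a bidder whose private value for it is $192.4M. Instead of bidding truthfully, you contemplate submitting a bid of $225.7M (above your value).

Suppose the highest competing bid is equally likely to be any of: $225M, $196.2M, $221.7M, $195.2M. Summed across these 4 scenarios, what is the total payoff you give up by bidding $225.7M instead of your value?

The deviation costs you only when the competing bid falls strictly between $192.4M and $225.7M; elsewhere both bids give the same outcome.
$225M: truthful payoff $0M, deviation payoff −$32.6M → loss $32.6M.
$196.2M: truthful payoff $0M, deviation payoff −$3.8M → loss $3.8M.
$221.7M: truthful payoff $0M, deviation payoff −$29.3M → loss $29.3M.
$195.2M: truthful payoff $0M, deviation payoff −$2.8M → loss $2.8M.
Total loss = $32.6M + $3.8M + $29.3M + $2.8M = $68.5M.

$68.5M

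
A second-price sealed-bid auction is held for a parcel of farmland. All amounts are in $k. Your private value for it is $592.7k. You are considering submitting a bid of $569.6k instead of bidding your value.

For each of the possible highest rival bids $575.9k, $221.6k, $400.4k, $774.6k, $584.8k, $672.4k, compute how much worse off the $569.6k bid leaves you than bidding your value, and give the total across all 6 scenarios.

The deviation costs you only when the competing bid falls strictly between $569.6k and $592.7k; elsewhere both bids give the same outcome.
$575.9k: truthful payoff $16.8k, deviation payoff $0k → loss $16.8k.
$221.6k: outcomes coincide → loss $0k.
$400.4k: outcomes coincide → loss $0k.
$774.6k: outcomes coincide → loss $0k.
$584.8k: truthful payoff $7.9k, deviation payoff $0k → loss $7.9k.
$672.4k: outcomes coincide → loss $0k.
Total loss = $16.8k + $7.9k = $24.7k.
In a second-price auction your bid sets only whether you win, not what you pay, so bidding your true value is weakly dominant.

$24.7k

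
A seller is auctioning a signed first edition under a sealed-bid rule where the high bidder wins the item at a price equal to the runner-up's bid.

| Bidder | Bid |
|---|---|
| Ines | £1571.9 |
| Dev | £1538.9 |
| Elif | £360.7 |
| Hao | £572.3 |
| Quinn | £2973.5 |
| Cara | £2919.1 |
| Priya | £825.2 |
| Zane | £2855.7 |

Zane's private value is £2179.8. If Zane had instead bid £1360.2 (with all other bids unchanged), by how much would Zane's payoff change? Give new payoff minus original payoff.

£0

The highest bid among the other bidders is £2973.5; Zane's bid doesn't change that.
Original bid £2855.7: Zane is not highest (top rival bid is £2973.5); payoff £0.
Alternative bid £1360.2: Zane is not highest (top rival bid is £2973.5); payoff £0.
Change in payoff = £0 − (£0) = £0.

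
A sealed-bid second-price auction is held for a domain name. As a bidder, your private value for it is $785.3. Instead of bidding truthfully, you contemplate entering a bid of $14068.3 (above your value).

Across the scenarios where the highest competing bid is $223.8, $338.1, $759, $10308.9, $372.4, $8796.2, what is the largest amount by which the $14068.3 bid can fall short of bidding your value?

$9523.6

$223.8: same outcome either way → loss $0.
$338.1: same outcome either way → loss $0.
$759: same outcome either way → loss $0.
$10308.9: truthful gives $0, deviation gives −$9523.6 → loss $9523.6.
$372.4: same outcome either way → loss $0.
$8796.2: truthful gives $0, deviation gives −$8010.9 → loss $8010.9.
Maximum loss: $9523.6.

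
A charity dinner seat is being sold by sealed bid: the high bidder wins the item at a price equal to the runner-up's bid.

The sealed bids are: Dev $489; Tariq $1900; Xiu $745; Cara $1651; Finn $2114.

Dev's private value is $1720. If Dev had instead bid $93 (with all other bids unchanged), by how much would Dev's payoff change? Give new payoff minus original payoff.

$0

The highest bid among the other bidders is $2114; Dev's bid doesn't change that.
Original bid $489: Dev is not highest (top rival bid is $2114); payoff $0.
Alternative bid $93: Dev is not highest (top rival bid is $2114); payoff $0.
Change in payoff = $0 − ($0) = $0.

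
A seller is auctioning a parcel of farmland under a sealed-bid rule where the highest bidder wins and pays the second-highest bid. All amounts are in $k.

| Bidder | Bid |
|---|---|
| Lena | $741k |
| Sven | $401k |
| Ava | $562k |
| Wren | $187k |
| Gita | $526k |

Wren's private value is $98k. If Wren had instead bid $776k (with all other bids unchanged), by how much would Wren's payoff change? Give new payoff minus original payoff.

The highest bid among the other bidders is $741k; Wren's bid doesn't change that.
Original bid $187k: Wren is not highest (top rival bid is $741k); payoff $0k.
Alternative bid $776k: Wren is highest, pays the top rival bid $741k; payoff $98k − $741k = −$643k.
Change in payoff = −$643k − ($0k) = −$643k.

−$643k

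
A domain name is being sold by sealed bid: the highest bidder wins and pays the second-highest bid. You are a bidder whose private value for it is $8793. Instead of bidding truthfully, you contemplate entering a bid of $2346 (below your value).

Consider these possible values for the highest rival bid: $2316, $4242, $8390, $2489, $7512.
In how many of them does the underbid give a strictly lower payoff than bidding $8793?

The deviation hurts exactly when the highest competing bid lies strictly between $2346 and $8793 — underbidding then forfeits a profitable win.
$2316: below both → same outcome either way.
$4242: inside the interval → strictly worse (loss $4551).
$8390: inside the interval → strictly worse (loss $403).
$2489: inside the interval → strictly worse (loss $6304).
$7512: inside the interval → strictly worse (loss $1281).
Count: 4.

4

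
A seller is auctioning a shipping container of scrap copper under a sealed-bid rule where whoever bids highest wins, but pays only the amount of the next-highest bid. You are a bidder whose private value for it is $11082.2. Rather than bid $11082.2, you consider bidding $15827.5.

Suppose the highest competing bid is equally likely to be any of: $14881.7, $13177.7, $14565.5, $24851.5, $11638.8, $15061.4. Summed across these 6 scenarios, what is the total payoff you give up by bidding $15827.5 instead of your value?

$13914.1

The deviation costs you only when the competing bid falls strictly between $11082.2 and $15827.5; elsewhere both bids give the same outcome.
$14881.7: truthful payoff $0, deviation payoff −$3799.5 → loss $3799.5.
$13177.7: truthful payoff $0, deviation payoff −$2095.5 → loss $2095.5.
$14565.5: truthful payoff $0, deviation payoff −$3483.3 → loss $3483.3.
$24851.5: outcomes coincide → loss $0.
$11638.8: truthful payoff $0, deviation payoff −$556.6 → loss $556.6.
$15061.4: truthful payoff $0, deviation payoff −$3979.2 → loss $3979.2.
Total loss = $3799.5 + $2095.5 + $3483.3 + $556.6 + $3979.2 = $13914.1.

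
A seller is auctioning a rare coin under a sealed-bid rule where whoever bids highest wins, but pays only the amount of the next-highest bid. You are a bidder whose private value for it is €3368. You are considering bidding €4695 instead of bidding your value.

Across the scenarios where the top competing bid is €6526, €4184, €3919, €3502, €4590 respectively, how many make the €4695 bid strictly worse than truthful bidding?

The deviation hurts exactly when the highest competing bid lies strictly between €3368 and €4695 — overbidding then wins at a price above your value.
€6526: above both → same outcome either way.
€4184: inside the interval → strictly worse (loss €816).
€3919: inside the interval → strictly worse (loss €551).
€3502: inside the interval → strictly worse (loss €134).
€4590: inside the interval → strictly worse (loss €1222).
Count: 4.

4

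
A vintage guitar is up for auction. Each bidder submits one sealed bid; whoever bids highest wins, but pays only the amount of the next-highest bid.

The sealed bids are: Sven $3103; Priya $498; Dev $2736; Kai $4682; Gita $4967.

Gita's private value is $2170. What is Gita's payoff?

−$2512

Highest bid: Gita at $4967, so Gita wins.
Second-highest bid: Kai at $4682 — that is the price the winner pays.
Gita's payoff = value − price = $2170 − $4682 = −$2512.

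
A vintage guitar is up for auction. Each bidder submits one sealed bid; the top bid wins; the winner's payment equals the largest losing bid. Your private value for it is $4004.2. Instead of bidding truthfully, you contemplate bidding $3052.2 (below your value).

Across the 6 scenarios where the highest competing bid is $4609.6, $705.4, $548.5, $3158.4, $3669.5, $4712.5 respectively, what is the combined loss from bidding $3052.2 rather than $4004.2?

The deviation costs you only when the competing bid falls strictly between $3052.2 and $4004.2; elsewhere both bids give the same outcome.
$4609.6: outcomes coincide → loss $0.
$705.4: outcomes coincide → loss $0.
$548.5: outcomes coincide → loss $0.
$3158.4: truthful payoff $845.8, deviation payoff $0 → loss $845.8.
$3669.5: truthful payoff $334.7, deviation payoff $0 → loss $334.7.
$4712.5: outcomes coincide → loss $0.
Total loss = $845.8 + $334.7 = $1180.5.

$1180.5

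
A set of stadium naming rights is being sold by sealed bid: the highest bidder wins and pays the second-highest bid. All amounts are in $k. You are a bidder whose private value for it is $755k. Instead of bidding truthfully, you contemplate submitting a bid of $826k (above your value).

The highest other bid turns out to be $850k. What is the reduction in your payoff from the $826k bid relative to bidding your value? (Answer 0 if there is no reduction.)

$0k

Bidding your value $755k: you lose (since $755k < $850k). Payoff $0k.
Bidding $826k: you lose. Payoff $0k.
Difference = $0k − $0k = $0k; both bids lead to the same outcome because the competing bid is above both your value and your alternative bid.
Because the price is fixed by the runner-up's bid, deviating from your value can only change a good outcome into a bad one — never the reverse.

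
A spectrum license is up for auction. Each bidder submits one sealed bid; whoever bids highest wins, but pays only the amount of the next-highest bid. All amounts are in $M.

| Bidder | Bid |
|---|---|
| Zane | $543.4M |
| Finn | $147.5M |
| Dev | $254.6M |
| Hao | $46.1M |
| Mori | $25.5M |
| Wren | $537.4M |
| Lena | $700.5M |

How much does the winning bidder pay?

Highest bid: Lena at $700.5M, so Lena wins.
Second-highest bid: Zane at $543.4M — that is the price the winner pays.

$543.4M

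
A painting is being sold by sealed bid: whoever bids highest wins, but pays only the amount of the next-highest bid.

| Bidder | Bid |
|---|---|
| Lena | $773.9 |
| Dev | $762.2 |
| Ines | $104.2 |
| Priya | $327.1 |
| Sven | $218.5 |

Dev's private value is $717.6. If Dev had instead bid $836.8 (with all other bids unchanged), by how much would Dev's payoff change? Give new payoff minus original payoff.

−$56.3

The highest bid among the other bidders is $773.9; Dev's bid doesn't change that.
Original bid $762.2: Dev is not highest (top rival bid is $773.9); payoff $0.
Alternative bid $836.8: Dev is highest, pays the top rival bid $773.9; payoff $717.6 − $773.9 = −$56.3.
Change in payoff = −$56.3 − ($0) = −$56.3.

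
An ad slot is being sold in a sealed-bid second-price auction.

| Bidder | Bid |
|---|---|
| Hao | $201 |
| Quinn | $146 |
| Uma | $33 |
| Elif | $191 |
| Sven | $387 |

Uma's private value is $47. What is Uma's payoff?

$0

Highest bid: Sven at $387, so Sven wins.
Second-highest bid: Hao at $201 — that is the price the winner pays.
Uma did not win, so Uma pays nothing and receives nothing: payoff $0.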